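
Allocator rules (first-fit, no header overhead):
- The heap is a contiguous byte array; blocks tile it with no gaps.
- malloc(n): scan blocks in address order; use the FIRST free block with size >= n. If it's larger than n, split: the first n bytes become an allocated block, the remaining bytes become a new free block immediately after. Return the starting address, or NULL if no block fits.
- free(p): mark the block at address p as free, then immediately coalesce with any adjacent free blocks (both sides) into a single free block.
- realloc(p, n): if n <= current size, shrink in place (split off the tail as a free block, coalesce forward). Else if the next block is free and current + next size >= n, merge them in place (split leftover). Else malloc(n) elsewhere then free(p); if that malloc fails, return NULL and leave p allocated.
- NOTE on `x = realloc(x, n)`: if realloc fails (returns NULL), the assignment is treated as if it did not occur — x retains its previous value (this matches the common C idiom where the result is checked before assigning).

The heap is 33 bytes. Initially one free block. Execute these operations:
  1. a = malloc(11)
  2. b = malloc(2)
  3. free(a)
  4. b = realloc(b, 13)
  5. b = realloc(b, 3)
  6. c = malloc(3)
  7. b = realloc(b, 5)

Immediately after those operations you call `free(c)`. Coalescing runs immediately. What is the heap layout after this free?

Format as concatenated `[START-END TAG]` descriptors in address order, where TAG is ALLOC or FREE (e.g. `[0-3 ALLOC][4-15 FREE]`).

Op 1: a = malloc(11) -> a = 0; heap: [0-10 ALLOC][11-32 FREE]
Op 2: b = malloc(2) -> b = 11; heap: [0-10 ALLOC][11-12 ALLOC][13-32 FREE]
Op 3: free(a) -> (freed a); heap: [0-10 FREE][11-12 ALLOC][13-32 FREE]
Op 4: b = realloc(b, 13) -> b = 11; heap: [0-10 FREE][11-23 ALLOC][24-32 FREE]
Op 5: b = realloc(b, 3) -> b = 11; heap: [0-10 FREE][11-13 ALLOC][14-32 FREE]
Op 6: c = malloc(3) -> c = 0; heap: [0-2 ALLOC][3-10 FREE][11-13 ALLOC][14-32 FREE]
Op 7: b = realloc(b, 5) -> b = 11; heap: [0-2 ALLOC][3-10 FREE][11-15 ALLOC][16-32 FREE]
free(c): c = 0 -> block [0-2 ALLOC]; mark free, coalesce with adjacent free neighbors -> [0-10 FREE][11-15 ALLOC][16-32 FREE]

Answer: [0-10 FREE][11-15 ALLOC][16-32 FREE]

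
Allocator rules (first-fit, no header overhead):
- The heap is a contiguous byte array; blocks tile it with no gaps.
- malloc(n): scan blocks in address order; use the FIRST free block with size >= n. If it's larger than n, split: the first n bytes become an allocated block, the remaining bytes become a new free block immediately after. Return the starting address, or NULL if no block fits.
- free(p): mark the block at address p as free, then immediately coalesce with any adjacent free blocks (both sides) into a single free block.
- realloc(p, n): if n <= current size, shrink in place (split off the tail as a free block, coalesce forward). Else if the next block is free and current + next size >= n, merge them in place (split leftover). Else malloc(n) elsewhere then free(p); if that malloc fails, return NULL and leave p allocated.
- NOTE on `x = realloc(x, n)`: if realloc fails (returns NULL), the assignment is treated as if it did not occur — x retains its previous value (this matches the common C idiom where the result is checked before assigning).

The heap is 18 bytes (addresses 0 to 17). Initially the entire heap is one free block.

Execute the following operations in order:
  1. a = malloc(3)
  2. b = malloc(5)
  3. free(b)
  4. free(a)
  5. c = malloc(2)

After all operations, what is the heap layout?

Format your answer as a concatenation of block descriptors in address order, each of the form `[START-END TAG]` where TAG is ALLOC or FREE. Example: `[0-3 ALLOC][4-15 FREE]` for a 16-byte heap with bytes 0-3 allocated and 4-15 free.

Op 1: a = malloc(3) -> a = 0; heap: [0-2 ALLOC][3-17 FREE]
Op 2: b = malloc(5) -> b = 3; heap: [0-2 ALLOC][3-7 ALLOC][8-17 FREE]
Op 3: free(b) -> (freed b); heap: [0-2 ALLOC][3-17 FREE]
Op 4: free(a) -> (freed a); heap: [0-17 FREE]
Op 5: c = malloc(2) -> c = 0; heap: [0-1 ALLOC][2-17 FREE]

Answer: [0-1 ALLOC][2-17 FREE]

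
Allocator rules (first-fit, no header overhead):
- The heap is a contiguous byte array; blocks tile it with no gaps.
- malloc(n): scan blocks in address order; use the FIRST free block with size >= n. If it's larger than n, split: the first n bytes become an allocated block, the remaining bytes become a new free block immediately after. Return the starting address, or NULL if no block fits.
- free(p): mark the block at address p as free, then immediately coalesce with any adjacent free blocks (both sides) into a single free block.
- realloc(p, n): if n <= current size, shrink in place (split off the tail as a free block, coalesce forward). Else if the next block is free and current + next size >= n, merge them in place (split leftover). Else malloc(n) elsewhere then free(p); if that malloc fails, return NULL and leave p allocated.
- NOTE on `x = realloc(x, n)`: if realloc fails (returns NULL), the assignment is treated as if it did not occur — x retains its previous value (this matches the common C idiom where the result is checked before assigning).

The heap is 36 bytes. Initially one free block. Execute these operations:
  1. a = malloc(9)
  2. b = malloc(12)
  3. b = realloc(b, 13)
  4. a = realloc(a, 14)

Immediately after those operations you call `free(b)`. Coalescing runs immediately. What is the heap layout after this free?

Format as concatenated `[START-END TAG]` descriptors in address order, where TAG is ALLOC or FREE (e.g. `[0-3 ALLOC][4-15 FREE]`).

Op 1: a = malloc(9) -> a = 0; heap: [0-8 ALLOC][9-35 FREE]
Op 2: b = malloc(12) -> b = 9; heap: [0-8 ALLOC][9-20 ALLOC][21-35 FREE]
Op 3: b = realloc(b, 13) -> b = 9; heap: [0-8 ALLOC][9-21 ALLOC][22-35 FREE]
Op 4: a = realloc(a, 14) -> a = 22; heap: [0-8 FREE][9-21 ALLOC][22-35 ALLOC]
free(b): b = 9 -> block [9-21 ALLOC]; mark free, coalesce with adjacent free neighbors -> [0-21 FREE][22-35 ALLOC]

Answer: [0-21 FREE][22-35 ALLOC]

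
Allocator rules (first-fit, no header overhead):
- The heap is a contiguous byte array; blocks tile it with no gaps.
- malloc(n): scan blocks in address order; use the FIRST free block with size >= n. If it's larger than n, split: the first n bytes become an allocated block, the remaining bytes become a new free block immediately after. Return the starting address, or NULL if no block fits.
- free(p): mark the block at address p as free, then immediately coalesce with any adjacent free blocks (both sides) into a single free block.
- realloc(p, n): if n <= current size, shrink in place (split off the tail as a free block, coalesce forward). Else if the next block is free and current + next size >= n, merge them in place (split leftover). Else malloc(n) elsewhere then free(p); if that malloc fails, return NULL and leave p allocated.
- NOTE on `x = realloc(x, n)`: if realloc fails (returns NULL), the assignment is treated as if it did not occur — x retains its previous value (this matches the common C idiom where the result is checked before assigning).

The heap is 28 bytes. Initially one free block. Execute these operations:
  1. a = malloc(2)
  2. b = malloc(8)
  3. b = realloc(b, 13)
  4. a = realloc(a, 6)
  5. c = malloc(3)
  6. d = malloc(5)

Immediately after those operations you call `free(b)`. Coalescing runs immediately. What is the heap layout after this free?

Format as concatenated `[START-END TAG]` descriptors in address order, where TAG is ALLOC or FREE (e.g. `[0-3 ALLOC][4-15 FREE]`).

Answer: [0-14 FREE][15-20 ALLOC][21-23 ALLOC][24-27 FREE]

Derivation:
Op 1: a = malloc(2) -> a = 0; heap: [0-1 ALLOC][2-27 FREE]
Op 2: b = malloc(8) -> b = 2; heap: [0-1 ALLOC][2-9 ALLOC][10-27 FREE]
Op 3: b = realloc(b, 13) -> b = 2; heap: [0-1 ALLOC][2-14 ALLOC][15-27 FREE]
Op 4: a = realloc(a, 6) -> a = 15; heap: [0-1 FREE][2-14 ALLOC][15-20 ALLOC][21-27 FREE]
Op 5: c = malloc(3) -> c = 21; heap: [0-1 FREE][2-14 ALLOC][15-20 ALLOC][21-23 ALLOC][24-27 FREE]
Op 6: d = malloc(5) -> d = NULL; heap: [0-1 FREE][2-14 ALLOC][15-20 ALLOC][21-23 ALLOC][24-27 FREE]
free(b): b = 2 -> block [2-14 ALLOC]; mark free, coalesce with adjacent free neighbors -> [0-14 FREE][15-20 ALLOC][21-23 ALLOC][24-27 FREE]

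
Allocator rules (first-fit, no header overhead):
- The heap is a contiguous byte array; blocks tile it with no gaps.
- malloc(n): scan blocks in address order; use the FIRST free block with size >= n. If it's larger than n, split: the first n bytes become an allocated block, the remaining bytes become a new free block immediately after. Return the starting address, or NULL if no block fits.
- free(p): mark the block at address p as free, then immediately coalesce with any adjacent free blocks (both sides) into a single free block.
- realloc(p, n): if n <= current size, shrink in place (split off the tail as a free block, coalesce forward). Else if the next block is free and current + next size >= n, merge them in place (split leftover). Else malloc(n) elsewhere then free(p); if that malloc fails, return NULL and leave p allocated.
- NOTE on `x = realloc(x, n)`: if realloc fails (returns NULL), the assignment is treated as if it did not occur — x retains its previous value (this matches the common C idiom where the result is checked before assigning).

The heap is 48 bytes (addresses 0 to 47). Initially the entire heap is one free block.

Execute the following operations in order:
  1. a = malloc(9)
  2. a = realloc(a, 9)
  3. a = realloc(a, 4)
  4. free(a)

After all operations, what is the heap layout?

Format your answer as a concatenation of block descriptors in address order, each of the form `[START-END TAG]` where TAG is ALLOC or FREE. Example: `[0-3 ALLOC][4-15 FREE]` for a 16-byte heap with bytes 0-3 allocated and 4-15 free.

Answer: [0-47 FREE]

Derivation:
Op 1: a = malloc(9) -> a = 0; heap: [0-8 ALLOC][9-47 FREE]
Op 2: a = realloc(a, 9) -> a = 0; heap: [0-8 ALLOC][9-47 FREE]
Op 3: a = realloc(a, 4) -> a = 0; heap: [0-3 ALLOC][4-47 FREE]
Op 4: free(a) -> (freed a); heap: [0-47 FREE]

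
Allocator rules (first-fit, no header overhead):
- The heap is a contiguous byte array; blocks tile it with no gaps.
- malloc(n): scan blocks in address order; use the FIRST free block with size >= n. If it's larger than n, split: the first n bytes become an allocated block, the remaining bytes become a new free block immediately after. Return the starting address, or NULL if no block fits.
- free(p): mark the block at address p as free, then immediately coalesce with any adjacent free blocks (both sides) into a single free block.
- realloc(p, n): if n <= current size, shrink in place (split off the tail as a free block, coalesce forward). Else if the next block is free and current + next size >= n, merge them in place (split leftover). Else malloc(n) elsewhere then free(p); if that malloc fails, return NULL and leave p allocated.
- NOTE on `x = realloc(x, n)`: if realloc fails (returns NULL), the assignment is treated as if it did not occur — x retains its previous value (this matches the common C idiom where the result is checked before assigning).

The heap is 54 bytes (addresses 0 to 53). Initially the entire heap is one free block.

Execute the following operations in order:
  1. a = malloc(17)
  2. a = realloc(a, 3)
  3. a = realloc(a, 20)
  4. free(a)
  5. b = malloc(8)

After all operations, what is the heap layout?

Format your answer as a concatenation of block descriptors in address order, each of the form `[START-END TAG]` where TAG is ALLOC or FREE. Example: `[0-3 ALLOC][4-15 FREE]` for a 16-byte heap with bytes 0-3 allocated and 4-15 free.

Op 1: a = malloc(17) -> a = 0; heap: [0-16 ALLOC][17-53 FREE]
Op 2: a = realloc(a, 3) -> a = 0; heap: [0-2 ALLOC][3-53 FREE]
Op 3: a = realloc(a, 20) -> a = 0; heap: [0-19 ALLOC][20-53 FREE]
Op 4: free(a) -> (freed a); heap: [0-53 FREE]
Op 5: b = malloc(8) -> b = 0; heap: [0-7 ALLOC][8-53 FREE]

Answer: [0-7 ALLOC][8-53 FREE]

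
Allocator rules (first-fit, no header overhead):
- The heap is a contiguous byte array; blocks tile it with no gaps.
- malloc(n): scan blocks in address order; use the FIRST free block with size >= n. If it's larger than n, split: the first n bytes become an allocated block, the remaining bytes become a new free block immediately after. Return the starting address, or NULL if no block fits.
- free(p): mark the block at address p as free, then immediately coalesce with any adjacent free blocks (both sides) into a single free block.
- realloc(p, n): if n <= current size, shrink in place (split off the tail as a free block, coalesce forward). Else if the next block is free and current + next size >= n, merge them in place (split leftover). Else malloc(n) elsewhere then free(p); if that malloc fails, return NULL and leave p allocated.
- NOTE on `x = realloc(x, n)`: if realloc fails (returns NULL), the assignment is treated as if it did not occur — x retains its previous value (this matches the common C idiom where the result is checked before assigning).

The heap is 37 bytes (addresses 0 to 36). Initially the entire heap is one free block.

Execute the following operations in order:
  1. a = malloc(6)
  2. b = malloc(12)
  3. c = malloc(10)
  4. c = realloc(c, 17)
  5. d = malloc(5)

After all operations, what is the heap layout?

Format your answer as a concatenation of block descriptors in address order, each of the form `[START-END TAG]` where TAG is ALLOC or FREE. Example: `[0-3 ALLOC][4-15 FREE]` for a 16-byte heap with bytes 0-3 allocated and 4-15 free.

Op 1: a = malloc(6) -> a = 0; heap: [0-5 ALLOC][6-36 FREE]
Op 2: b = malloc(12) -> b = 6; heap: [0-5 ALLOC][6-17 ALLOC][18-36 FREE]
Op 3: c = malloc(10) -> c = 18; heap: [0-5 ALLOC][6-17 ALLOC][18-27 ALLOC][28-36 FREE]
Op 4: c = realloc(c, 17) -> c = 18; heap: [0-5 ALLOC][6-17 ALLOC][18-34 ALLOC][35-36 FREE]
Op 5: d = malloc(5) -> d = NULL; heap: [0-5 ALLOC][6-17 ALLOC][18-34 ALLOC][35-36 FREE]

Answer: [0-5 ALLOC][6-17 ALLOC][18-34 ALLOC][35-36 FREE]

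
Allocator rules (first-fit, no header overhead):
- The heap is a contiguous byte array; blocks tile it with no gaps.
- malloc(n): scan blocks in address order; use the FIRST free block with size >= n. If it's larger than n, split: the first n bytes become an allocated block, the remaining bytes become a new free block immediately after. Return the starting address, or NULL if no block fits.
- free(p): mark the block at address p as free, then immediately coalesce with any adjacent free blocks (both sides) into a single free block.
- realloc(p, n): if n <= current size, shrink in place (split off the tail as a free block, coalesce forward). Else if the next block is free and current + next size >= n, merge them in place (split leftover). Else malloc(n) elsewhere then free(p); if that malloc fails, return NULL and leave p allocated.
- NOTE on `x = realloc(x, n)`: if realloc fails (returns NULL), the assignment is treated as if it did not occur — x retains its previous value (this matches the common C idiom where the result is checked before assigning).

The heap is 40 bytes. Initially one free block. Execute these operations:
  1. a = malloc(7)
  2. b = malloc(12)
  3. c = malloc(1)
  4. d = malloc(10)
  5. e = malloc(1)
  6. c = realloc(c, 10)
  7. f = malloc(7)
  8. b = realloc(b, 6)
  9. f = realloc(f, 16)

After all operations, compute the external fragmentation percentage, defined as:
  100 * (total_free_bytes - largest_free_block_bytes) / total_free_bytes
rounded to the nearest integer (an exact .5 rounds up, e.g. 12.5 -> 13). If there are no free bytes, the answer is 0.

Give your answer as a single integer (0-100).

Answer: 25

Derivation:
Op 1: a = malloc(7) -> a = 0; heap: [0-6 ALLOC][7-39 FREE]
Op 2: b = malloc(12) -> b = 7; heap: [0-6 ALLOC][7-18 ALLOC][19-39 FREE]
Op 3: c = malloc(1) -> c = 19; heap: [0-6 ALLOC][7-18 ALLOC][19-19 ALLOC][20-39 FREE]
Op 4: d = malloc(10) -> d = 20; heap: [0-6 ALLOC][7-18 ALLOC][19-19 ALLOC][20-29 ALLOC][30-39 FREE]
Op 5: e = malloc(1) -> e = 30; heap: [0-6 ALLOC][7-18 ALLOC][19-19 ALLOC][20-29 ALLOC][30-30 ALLOC][31-39 FREE]
Op 6: c = realloc(c, 10) -> NULL (c unchanged); heap: [0-6 ALLOC][7-18 ALLOC][19-19 ALLOC][20-29 ALLOC][30-30 ALLOC][31-39 FREE]
Op 7: f = malloc(7) -> f = 31; heap: [0-6 ALLOC][7-18 ALLOC][19-19 ALLOC][20-29 ALLOC][30-30 ALLOC][31-37 ALLOC][38-39 FREE]
Op 8: b = realloc(b, 6) -> b = 7; heap: [0-6 ALLOC][7-12 ALLOC][13-18 FREE][19-19 ALLOC][20-29 ALLOC][30-30 ALLOC][31-37 ALLOC][38-39 FREE]
Op 9: f = realloc(f, 16) -> NULL (f unchanged); heap: [0-6 ALLOC][7-12 ALLOC][13-18 FREE][19-19 ALLOC][20-29 ALLOC][30-30 ALLOC][31-37 ALLOC][38-39 FREE]
Free blocks: [6 2] total_free=8 largest=6 -> 100*(8-6)/8 = 200/8 = 25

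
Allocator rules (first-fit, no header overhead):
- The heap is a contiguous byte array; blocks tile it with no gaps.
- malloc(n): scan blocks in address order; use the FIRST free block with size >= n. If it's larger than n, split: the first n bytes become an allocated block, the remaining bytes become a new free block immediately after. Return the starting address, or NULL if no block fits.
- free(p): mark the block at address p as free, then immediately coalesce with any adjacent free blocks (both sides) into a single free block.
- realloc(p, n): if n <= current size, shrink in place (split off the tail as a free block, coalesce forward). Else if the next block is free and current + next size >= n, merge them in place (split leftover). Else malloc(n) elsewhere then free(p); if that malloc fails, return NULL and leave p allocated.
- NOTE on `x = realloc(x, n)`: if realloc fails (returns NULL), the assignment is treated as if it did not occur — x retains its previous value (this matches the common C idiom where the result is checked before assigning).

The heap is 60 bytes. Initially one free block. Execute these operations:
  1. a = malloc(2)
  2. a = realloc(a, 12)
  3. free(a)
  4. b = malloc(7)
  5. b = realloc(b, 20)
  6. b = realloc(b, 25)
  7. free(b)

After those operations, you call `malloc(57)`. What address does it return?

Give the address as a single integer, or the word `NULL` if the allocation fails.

Answer: 0

Derivation:
Op 1: a = malloc(2) -> a = 0; heap: [0-1 ALLOC][2-59 FREE]
Op 2: a = realloc(a, 12) -> a = 0; heap: [0-11 ALLOC][12-59 FREE]
Op 3: free(a) -> (freed a); heap: [0-59 FREE]
Op 4: b = malloc(7) -> b = 0; heap: [0-6 ALLOC][7-59 FREE]
Op 5: b = realloc(b, 20) -> b = 0; heap: [0-19 ALLOC][20-59 FREE]
Op 6: b = realloc(b, 25) -> b = 0; heap: [0-24 ALLOC][25-59 FREE]
Op 7: free(b) -> (freed b); heap: [0-59 FREE]
malloc(57): first-fit scan over [0-59 FREE] -> 0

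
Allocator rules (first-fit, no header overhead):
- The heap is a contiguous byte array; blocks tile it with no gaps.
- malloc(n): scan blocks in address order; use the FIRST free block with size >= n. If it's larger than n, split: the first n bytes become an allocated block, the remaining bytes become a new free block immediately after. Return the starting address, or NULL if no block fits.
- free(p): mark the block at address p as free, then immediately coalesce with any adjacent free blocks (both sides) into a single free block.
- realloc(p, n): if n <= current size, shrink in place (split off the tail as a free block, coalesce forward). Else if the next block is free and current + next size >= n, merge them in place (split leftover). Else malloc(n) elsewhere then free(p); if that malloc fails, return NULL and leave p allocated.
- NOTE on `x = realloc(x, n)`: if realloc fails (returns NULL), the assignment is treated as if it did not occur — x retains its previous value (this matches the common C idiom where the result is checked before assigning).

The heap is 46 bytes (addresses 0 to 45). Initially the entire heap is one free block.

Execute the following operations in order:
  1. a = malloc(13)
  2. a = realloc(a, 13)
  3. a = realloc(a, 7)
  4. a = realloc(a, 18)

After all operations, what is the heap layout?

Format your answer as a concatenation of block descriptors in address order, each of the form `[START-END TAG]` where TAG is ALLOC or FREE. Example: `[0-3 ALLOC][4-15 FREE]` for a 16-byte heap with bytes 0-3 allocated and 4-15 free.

Answer: [0-17 ALLOC][18-45 FREE]

Derivation:
Op 1: a = malloc(13) -> a = 0; heap: [0-12 ALLOC][13-45 FREE]
Op 2: a = realloc(a, 13) -> a = 0; heap: [0-12 ALLOC][13-45 FREE]
Op 3: a = realloc(a, 7) -> a = 0; heap: [0-6 ALLOC][7-45 FREE]
Op 4: a = realloc(a, 18) -> a = 0; heap: [0-17 ALLOC][18-45 FREE]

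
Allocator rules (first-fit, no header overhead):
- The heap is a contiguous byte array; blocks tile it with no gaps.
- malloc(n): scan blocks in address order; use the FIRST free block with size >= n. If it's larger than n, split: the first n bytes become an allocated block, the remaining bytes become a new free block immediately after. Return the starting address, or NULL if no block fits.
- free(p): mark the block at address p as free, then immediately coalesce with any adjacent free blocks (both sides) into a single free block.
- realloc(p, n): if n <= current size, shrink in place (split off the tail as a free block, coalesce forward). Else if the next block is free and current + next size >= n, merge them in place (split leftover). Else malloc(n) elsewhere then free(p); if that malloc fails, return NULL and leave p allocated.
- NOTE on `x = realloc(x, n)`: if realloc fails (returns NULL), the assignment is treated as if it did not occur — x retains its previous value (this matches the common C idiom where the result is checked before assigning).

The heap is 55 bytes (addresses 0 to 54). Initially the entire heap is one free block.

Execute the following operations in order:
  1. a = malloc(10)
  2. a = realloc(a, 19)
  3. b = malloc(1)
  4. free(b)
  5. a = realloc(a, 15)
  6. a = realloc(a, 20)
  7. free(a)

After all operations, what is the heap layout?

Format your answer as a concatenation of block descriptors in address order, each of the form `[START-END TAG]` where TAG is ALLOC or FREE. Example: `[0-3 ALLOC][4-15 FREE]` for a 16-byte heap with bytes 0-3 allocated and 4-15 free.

Answer: [0-54 FREE]

Derivation:
Op 1: a = malloc(10) -> a = 0; heap: [0-9 ALLOC][10-54 FREE]
Op 2: a = realloc(a, 19) -> a = 0; heap: [0-18 ALLOC][19-54 FREE]
Op 3: b = malloc(1) -> b = 19; heap: [0-18 ALLOC][19-19 ALLOC][20-54 FREE]
Op 4: free(b) -> (freed b); heap: [0-18 ALLOC][19-54 FREE]
Op 5: a = realloc(a, 15) -> a = 0; heap: [0-14 ALLOC][15-54 FREE]
Op 6: a = realloc(a, 20) -> a = 0; heap: [0-19 ALLOC][20-54 FREE]
Op 7: free(a) -> (freed a); heap: [0-54 FREE]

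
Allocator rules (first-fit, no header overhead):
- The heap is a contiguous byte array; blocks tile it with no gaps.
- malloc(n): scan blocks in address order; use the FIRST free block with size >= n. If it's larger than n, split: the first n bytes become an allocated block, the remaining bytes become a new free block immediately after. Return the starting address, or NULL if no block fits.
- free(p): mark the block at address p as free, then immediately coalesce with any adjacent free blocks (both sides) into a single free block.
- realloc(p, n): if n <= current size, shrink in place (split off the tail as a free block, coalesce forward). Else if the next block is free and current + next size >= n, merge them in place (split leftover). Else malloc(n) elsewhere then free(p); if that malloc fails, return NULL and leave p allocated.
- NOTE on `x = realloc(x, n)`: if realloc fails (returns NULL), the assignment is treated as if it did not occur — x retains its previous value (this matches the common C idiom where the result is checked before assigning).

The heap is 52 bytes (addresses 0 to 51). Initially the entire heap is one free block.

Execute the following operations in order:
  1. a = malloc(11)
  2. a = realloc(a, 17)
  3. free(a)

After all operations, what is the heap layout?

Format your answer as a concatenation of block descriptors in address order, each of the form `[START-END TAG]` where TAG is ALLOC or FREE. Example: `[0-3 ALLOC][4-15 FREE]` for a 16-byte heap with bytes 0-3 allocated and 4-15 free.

Answer: [0-51 FREE]

Derivation:
Op 1: a = malloc(11) -> a = 0; heap: [0-10 ALLOC][11-51 FREE]
Op 2: a = realloc(a, 17) -> a = 0; heap: [0-16 ALLOC][17-51 FREE]
Op 3: free(a) -> (freed a); heap: [0-51 FREE]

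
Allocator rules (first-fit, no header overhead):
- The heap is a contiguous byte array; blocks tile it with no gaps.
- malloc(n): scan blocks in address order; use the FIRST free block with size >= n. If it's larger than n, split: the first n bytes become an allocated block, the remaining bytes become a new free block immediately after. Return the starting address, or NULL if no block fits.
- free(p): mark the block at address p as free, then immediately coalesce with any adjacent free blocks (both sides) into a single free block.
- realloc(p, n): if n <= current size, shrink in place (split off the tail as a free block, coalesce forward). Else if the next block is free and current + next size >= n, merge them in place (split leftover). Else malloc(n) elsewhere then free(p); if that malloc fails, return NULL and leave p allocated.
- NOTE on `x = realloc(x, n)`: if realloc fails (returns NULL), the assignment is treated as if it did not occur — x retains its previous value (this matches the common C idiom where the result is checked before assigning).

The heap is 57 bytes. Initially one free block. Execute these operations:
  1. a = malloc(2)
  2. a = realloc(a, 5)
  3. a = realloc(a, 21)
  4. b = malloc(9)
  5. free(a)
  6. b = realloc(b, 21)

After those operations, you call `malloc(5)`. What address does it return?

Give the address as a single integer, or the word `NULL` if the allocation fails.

Op 1: a = malloc(2) -> a = 0; heap: [0-1 ALLOC][2-56 FREE]
Op 2: a = realloc(a, 5) -> a = 0; heap: [0-4 ALLOC][5-56 FREE]
Op 3: a = realloc(a, 21) -> a = 0; heap: [0-20 ALLOC][21-56 FREE]
Op 4: b = malloc(9) -> b = 21; heap: [0-20 ALLOC][21-29 ALLOC][30-56 FREE]
Op 5: free(a) -> (freed a); heap: [0-20 FREE][21-29 ALLOC][30-56 FREE]
Op 6: b = realloc(b, 21) -> b = 21; heap: [0-20 FREE][21-41 ALLOC][42-56 FREE]
malloc(5): first-fit scan over [0-20 FREE][21-41 ALLOC][42-56 FREE] -> 0

Answer: 0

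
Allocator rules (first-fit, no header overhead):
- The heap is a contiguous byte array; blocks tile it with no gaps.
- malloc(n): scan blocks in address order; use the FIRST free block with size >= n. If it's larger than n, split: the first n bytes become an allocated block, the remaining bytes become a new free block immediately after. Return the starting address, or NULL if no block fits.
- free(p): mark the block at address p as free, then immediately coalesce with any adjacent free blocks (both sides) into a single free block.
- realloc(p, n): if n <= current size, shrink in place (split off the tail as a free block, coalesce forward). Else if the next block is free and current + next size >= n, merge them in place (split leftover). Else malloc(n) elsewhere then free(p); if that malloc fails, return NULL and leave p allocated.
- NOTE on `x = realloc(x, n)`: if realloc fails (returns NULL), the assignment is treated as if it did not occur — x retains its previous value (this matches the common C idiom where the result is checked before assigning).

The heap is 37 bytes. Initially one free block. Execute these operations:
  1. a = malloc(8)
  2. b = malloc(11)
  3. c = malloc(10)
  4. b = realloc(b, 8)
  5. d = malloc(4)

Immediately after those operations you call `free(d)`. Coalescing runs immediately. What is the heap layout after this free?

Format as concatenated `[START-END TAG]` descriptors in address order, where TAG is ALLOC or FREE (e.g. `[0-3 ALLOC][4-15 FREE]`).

Op 1: a = malloc(8) -> a = 0; heap: [0-7 ALLOC][8-36 FREE]
Op 2: b = malloc(11) -> b = 8; heap: [0-7 ALLOC][8-18 ALLOC][19-36 FREE]
Op 3: c = malloc(10) -> c = 19; heap: [0-7 ALLOC][8-18 ALLOC][19-28 ALLOC][29-36 FREE]
Op 4: b = realloc(b, 8) -> b = 8; heap: [0-7 ALLOC][8-15 ALLOC][16-18 FREE][19-28 ALLOC][29-36 FREE]
Op 5: d = malloc(4) -> d = 29; heap: [0-7 ALLOC][8-15 ALLOC][16-18 FREE][19-28 ALLOC][29-32 ALLOC][33-36 FREE]
free(d): d = 29 -> block [29-32 ALLOC]; mark free, coalesce with adjacent free neighbors -> [0-7 ALLOC][8-15 ALLOC][16-18 FREE][19-28 ALLOC][29-36 FREE]

Answer: [0-7 ALLOC][8-15 ALLOC][16-18 FREE][19-28 ALLOC][29-36 FREE]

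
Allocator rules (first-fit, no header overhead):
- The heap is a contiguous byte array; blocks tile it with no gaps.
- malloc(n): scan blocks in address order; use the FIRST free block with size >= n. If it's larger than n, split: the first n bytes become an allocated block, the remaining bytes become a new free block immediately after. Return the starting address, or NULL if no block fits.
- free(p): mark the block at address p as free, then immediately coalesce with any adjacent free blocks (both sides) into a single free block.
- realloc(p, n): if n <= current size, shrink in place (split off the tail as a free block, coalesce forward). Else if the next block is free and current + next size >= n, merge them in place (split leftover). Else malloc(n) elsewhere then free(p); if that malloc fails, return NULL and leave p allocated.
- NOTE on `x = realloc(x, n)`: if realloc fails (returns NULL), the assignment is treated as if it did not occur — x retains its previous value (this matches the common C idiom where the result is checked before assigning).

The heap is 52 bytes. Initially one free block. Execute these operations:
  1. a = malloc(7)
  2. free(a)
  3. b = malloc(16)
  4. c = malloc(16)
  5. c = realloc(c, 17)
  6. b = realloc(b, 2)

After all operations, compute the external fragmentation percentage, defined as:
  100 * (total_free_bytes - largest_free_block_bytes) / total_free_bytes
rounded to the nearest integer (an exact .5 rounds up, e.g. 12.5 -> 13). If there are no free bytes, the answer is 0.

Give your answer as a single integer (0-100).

Answer: 42

Derivation:
Op 1: a = malloc(7) -> a = 0; heap: [0-6 ALLOC][7-51 FREE]
Op 2: free(a) -> (freed a); heap: [0-51 FREE]
Op 3: b = malloc(16) -> b = 0; heap: [0-15 ALLOC][16-51 FREE]
Op 4: c = malloc(16) -> c = 16; heap: [0-15 ALLOC][16-31 ALLOC][32-51 FREE]
Op 5: c = realloc(c, 17) -> c = 16; heap: [0-15 ALLOC][16-32 ALLOC][33-51 FREE]
Op 6: b = realloc(b, 2) -> b = 0; heap: [0-1 ALLOC][2-15 FREE][16-32 ALLOC][33-51 FREE]
Free blocks: [14 19] total_free=33 largest=19 -> 100*(33-19)/33 = 1400/33 ≈ 42.424 -> rounds to 42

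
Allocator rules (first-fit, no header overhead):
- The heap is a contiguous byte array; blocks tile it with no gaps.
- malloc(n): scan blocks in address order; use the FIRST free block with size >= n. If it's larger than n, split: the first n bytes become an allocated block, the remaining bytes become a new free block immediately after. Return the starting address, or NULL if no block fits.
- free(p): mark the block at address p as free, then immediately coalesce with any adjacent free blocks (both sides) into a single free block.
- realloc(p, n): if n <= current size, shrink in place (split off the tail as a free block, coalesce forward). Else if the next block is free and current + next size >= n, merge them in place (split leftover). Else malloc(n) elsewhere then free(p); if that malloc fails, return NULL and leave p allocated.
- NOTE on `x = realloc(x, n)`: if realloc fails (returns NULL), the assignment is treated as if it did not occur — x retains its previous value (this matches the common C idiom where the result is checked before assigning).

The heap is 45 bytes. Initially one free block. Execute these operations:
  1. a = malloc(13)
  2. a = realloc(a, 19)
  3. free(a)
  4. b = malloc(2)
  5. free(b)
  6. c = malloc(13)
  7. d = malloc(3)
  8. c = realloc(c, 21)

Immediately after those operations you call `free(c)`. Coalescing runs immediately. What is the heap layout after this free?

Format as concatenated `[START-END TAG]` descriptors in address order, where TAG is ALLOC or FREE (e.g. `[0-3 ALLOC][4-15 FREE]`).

Op 1: a = malloc(13) -> a = 0; heap: [0-12 ALLOC][13-44 FREE]
Op 2: a = realloc(a, 19) -> a = 0; heap: [0-18 ALLOC][19-44 FREE]
Op 3: free(a) -> (freed a); heap: [0-44 FREE]
Op 4: b = malloc(2) -> b = 0; heap: [0-1 ALLOC][2-44 FREE]
Op 5: free(b) -> (freed b); heap: [0-44 FREE]
Op 6: c = malloc(13) -> c = 0; heap: [0-12 ALLOC][13-44 FREE]
Op 7: d = malloc(3) -> d = 13; heap: [0-12 ALLOC][13-15 ALLOC][16-44 FREE]
Op 8: c = realloc(c, 21) -> c = 16; heap: [0-12 FREE][13-15 ALLOC][16-36 ALLOC][37-44 FREE]
free(c): c = 16 -> block [16-36 ALLOC]; mark free, coalesce with adjacent free neighbors -> [0-12 FREE][13-15 ALLOC][16-44 FREE]

Answer: [0-12 FREE][13-15 ALLOC][16-44 FREE]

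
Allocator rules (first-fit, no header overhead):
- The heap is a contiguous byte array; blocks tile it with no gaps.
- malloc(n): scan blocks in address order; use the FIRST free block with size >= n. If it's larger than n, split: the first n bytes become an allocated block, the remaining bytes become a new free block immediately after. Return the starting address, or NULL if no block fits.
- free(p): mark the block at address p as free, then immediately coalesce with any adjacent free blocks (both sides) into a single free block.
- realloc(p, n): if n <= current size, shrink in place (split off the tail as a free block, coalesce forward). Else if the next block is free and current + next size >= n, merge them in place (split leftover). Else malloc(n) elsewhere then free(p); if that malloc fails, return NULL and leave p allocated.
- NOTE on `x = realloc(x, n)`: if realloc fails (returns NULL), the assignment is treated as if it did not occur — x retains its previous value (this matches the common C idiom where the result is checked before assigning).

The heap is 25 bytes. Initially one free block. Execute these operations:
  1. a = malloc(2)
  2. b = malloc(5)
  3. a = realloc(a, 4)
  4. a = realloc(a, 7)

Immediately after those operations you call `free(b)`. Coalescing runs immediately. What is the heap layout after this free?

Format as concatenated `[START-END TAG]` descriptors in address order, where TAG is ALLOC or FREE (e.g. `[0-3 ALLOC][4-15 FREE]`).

Op 1: a = malloc(2) -> a = 0; heap: [0-1 ALLOC][2-24 FREE]
Op 2: b = malloc(5) -> b = 2; heap: [0-1 ALLOC][2-6 ALLOC][7-24 FREE]
Op 3: a = realloc(a, 4) -> a = 7; heap: [0-1 FREE][2-6 ALLOC][7-10 ALLOC][11-24 FREE]
Op 4: a = realloc(a, 7) -> a = 7; heap: [0-1 FREE][2-6 ALLOC][7-13 ALLOC][14-24 FREE]
free(b): b = 2 -> block [2-6 ALLOC]; mark free, coalesce with adjacent free neighbors -> [0-6 FREE][7-13 ALLOC][14-24 FREE]

Answer: [0-6 FREE][7-13 ALLOC][14-24 FREE]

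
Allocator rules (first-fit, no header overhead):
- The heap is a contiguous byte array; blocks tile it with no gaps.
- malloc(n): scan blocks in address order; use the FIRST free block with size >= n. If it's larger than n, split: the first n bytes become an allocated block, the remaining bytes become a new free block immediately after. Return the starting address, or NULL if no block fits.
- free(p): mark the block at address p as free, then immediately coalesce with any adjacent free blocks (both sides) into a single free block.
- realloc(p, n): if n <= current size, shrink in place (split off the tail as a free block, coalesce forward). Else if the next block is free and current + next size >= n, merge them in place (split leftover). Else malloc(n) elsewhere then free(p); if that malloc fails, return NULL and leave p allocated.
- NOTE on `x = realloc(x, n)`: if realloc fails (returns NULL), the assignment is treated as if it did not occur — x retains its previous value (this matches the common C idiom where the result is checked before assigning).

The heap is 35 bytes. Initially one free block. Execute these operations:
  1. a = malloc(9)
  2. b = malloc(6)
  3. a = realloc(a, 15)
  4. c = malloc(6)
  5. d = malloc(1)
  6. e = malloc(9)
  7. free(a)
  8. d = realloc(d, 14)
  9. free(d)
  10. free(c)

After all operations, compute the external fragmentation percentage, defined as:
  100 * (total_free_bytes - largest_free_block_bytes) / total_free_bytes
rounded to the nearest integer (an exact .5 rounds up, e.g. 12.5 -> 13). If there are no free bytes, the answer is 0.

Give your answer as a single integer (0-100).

Answer: 31

Derivation:
Op 1: a = malloc(9) -> a = 0; heap: [0-8 ALLOC][9-34 FREE]
Op 2: b = malloc(6) -> b = 9; heap: [0-8 ALLOC][9-14 ALLOC][15-34 FREE]
Op 3: a = realloc(a, 15) -> a = 15; heap: [0-8 FREE][9-14 ALLOC][15-29 ALLOC][30-34 FREE]
Op 4: c = malloc(6) -> c = 0; heap: [0-5 ALLOC][6-8 FREE][9-14 ALLOC][15-29 ALLOC][30-34 FREE]
Op 5: d = malloc(1) -> d = 6; heap: [0-5 ALLOC][6-6 ALLOC][7-8 FREE][9-14 ALLOC][15-29 ALLOC][30-34 FREE]
Op 6: e = malloc(9) -> e = NULL; heap: [0-5 ALLOC][6-6 ALLOC][7-8 FREE][9-14 ALLOC][15-29 ALLOC][30-34 FREE]
Op 7: free(a) -> (freed a); heap: [0-5 ALLOC][6-6 ALLOC][7-8 FREE][9-14 ALLOC][15-34 FREE]
Op 8: d = realloc(d, 14) -> d = 15; heap: [0-5 ALLOC][6-8 FREE][9-14 ALLOC][15-28 ALLOC][29-34 FREE]
Op 9: free(d) -> (freed d); heap: [0-5 ALLOC][6-8 FREE][9-14 ALLOC][15-34 FREE]
Op 10: free(c) -> (freed c); heap: [0-8 FREE][9-14 ALLOC][15-34 FREE]
Free blocks: [9 20] total_free=29 largest=20 -> 100*(29-20)/29 = 900/29 ≈ 31.034 -> rounds to 31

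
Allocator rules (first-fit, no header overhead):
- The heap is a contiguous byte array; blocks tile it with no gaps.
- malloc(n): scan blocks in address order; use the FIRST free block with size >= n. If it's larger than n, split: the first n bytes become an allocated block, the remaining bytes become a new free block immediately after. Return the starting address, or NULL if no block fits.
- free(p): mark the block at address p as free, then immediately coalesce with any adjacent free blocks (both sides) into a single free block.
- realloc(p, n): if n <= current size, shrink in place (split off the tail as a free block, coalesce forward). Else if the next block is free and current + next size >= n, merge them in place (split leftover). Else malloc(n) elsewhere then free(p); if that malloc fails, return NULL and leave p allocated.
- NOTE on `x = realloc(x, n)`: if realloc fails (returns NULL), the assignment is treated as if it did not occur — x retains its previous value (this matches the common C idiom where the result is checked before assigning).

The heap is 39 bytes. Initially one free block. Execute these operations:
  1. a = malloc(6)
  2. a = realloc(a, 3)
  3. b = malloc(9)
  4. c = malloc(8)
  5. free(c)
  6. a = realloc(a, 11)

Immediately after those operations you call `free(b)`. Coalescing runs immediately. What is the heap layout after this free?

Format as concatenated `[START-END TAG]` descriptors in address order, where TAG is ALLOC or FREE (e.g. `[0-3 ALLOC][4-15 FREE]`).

Answer: [0-11 FREE][12-22 ALLOC][23-38 FREE]

Derivation:
Op 1: a = malloc(6) -> a = 0; heap: [0-5 ALLOC][6-38 FREE]
Op 2: a = realloc(a, 3) -> a = 0; heap: [0-2 ALLOC][3-38 FREE]
Op 3: b = malloc(9) -> b = 3; heap: [0-2 ALLOC][3-11 ALLOC][12-38 FREE]
Op 4: c = malloc(8) -> c = 12; heap: [0-2 ALLOC][3-11 ALLOC][12-19 ALLOC][20-38 FREE]
Op 5: free(c) -> (freed c); heap: [0-2 ALLOC][3-11 ALLOC][12-38 FREE]
Op 6: a = realloc(a, 11) -> a = 12; heap: [0-2 FREE][3-11 ALLOC][12-22 ALLOC][23-38 FREE]
free(b): b = 3 -> block [3-11 ALLOC]; mark free, coalesce with adjacent free neighbors -> [0-11 FREE][12-22 ALLOC][23-38 FREE]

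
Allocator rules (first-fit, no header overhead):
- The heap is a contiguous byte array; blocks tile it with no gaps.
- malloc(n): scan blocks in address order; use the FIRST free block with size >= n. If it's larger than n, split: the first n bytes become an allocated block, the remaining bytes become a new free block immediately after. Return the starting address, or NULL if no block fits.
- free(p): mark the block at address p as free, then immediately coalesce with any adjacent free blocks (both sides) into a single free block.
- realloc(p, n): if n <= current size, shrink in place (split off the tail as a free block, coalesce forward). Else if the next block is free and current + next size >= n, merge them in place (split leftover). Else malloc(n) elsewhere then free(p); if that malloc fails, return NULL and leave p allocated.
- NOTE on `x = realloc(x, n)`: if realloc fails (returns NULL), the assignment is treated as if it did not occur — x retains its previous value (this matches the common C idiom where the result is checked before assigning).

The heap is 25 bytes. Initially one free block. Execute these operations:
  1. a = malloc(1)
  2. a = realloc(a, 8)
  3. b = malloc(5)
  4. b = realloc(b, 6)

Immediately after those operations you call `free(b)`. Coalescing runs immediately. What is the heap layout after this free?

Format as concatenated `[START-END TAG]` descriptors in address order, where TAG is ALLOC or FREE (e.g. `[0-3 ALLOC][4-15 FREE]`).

Op 1: a = malloc(1) -> a = 0; heap: [0-0 ALLOC][1-24 FREE]
Op 2: a = realloc(a, 8) -> a = 0; heap: [0-7 ALLOC][8-24 FREE]
Op 3: b = malloc(5) -> b = 8; heap: [0-7 ALLOC][8-12 ALLOC][13-24 FREE]
Op 4: b = realloc(b, 6) -> b = 8; heap: [0-7 ALLOC][8-13 ALLOC][14-24 FREE]
free(b): b = 8 -> block [8-13 ALLOC]; mark free, coalesce with adjacent free neighbors -> [0-7 ALLOC][8-24 FREE]

Answer: [0-7 ALLOC][8-24 FREE]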